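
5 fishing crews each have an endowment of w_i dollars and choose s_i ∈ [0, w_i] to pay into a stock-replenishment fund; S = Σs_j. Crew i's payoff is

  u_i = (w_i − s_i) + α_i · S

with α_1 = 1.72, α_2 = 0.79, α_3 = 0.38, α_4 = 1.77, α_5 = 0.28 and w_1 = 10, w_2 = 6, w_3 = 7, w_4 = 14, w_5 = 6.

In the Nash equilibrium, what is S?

24

∂u_i/∂s_i = α_i − 1, so crew i contributes w_i if α_i > 1, else 0.
α_i > 1 for i ∈ {1, 4}; NE contributions (10, 0, 0, 14, 0), S = 24.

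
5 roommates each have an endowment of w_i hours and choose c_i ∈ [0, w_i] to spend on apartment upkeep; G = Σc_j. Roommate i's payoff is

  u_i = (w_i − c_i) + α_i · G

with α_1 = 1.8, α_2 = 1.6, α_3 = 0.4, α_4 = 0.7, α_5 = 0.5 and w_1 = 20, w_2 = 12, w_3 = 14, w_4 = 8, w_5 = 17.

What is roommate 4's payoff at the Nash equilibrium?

∂u_i/∂c_i = α_i − 1, so roommate i contributes w_i if α_i > 1, else 0.
α_i > 1 for i ∈ {1, 2}; NE contributions (20, 12, 0, 0, 0), G = 32.
u_4 = (8 − 0) + 0.7·32 = 30.4.

30.4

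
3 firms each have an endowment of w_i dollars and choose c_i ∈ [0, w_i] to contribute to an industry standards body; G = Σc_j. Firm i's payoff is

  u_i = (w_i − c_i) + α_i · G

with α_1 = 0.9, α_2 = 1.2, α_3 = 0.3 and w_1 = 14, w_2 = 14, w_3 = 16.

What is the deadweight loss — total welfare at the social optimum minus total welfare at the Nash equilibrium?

∂u_i/∂c_i = α_i − 1, so firm i contributes w_i if α_i > 1, else 0.
α_i > 1 for i ∈ {2}; NE contributions (0, 14, 0), G = 14.
W^NE = Σw_i − G^NE + (Σα_i)·G^NE = 44 + 1.4·14 = 63.6.
Planner: ∂(Σu_j)/∂c_i = Σα_j − 1 = 1.4 > 0, so everyone contributes w_i; G^SO = 44, W^SO = 44 + 1.4·44 = 105.6.
Deadweight loss = 42.

42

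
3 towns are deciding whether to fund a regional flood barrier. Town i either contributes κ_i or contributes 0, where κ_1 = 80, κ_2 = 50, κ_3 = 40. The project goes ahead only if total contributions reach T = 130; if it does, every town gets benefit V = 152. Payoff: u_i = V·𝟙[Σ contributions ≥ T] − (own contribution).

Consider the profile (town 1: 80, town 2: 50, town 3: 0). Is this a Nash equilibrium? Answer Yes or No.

Total = 130 ≥ 130: provided.
Town 1 (pledges 80, payoff 72): dropping to 0 → total 50, payoff 0. No gain.
Town 2 (pledges 50, payoff 102): dropping to 0 → total 80, payoff 0. No gain.
Town 3 (pledges 0, payoff 152): pledging 40 → total 170, payoff 112. No gain.

Yes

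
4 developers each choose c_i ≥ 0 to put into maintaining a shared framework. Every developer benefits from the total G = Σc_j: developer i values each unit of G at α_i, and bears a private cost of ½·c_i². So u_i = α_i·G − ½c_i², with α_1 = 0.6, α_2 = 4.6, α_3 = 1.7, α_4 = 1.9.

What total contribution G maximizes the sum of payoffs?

35.2

Planner FOC: ∂(Σu_j)/∂c_i = (Σα_j) − c_i = 0, so c_i^SO = Σα_j = 8.8 for every i; G^SO = 35.2.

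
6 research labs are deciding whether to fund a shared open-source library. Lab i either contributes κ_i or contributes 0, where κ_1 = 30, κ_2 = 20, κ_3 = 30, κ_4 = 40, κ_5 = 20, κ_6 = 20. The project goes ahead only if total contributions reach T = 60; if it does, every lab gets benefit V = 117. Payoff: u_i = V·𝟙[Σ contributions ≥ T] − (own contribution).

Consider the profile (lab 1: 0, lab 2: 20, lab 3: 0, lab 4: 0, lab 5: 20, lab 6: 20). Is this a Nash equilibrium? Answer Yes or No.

Total = 60 ≥ 60: provided.
Lab 1 (pledges 0, payoff 117): pledging 30 → total 90, payoff 87. No gain.
Lab 2 (pledges 20, payoff 97): dropping to 0 → total 40, payoff 0. No gain.
Lab 3 (pledges 0, payoff 117): pledging 30 → total 90, payoff 87. No gain.
Lab 4 (pledges 0, payoff 117): pledging 40 → total 100, payoff 77. No gain.
Lab 5 (pledges 20, payoff 97): dropping to 0 → total 40, payoff 0. No gain.
Lab 6 (pledges 20, payoff 97): dropping to 0 → total 40, payoff 0. No gain.

Yes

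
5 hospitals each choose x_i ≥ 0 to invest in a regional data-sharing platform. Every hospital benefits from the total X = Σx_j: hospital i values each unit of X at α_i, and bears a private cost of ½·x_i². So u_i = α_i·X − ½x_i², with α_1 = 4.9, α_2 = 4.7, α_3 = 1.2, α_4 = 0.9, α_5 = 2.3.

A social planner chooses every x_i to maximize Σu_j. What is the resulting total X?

70

Planner FOC: ∂(Σu_j)/∂x_i = (Σα_j) − x_i = 0, so x_i^SO = Σα_j = 14 for every i; X^SO = 70.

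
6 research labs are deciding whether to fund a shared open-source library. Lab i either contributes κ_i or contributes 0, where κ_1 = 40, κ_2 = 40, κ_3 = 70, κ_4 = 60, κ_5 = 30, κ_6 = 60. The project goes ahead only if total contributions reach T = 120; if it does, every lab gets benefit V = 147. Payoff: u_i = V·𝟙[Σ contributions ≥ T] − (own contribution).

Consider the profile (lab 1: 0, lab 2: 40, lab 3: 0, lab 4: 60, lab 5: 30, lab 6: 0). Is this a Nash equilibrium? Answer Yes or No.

Total = 130 ≥ 120: provided.
Lab 1 (pledges 0, payoff 147): pledging 40 → total 170, payoff 107. No gain.
Lab 2 (pledges 40, payoff 107): dropping to 0 → total 90, payoff 0. No gain.
Lab 3 (pledges 0, payoff 147): pledging 70 → total 200, payoff 77. No gain.
Lab 4 (pledges 60, payoff 87): dropping to 0 → total 70, payoff 0. No gain.
Lab 5 (pledges 30, payoff 117): dropping to 0 → total 100, payoff 0. No gain.
Lab 6 (pledges 0, payoff 147): pledging 60 → total 190, payoff 87. No gain.

Yes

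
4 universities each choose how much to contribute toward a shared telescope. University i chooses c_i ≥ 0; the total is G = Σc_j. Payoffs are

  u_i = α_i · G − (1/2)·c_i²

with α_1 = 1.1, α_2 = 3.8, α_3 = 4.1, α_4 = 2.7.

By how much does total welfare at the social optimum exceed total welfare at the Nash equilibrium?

156.765

University i's FOC: ∂u_i/∂c_i = α_i − c_i = 0, so c_i* = α_i.
NE contributions = (1.1, 3.8, 4.1, 2.7); G = 11.7.
W^NE = (Σα)·G − ½Σα_i² = 11.7² − ½·39.75 = 117.015.
Planner sets c_i = Σα_j = 11.7 for every i, so G^SO = 4·11.7 = 46.8.
W^SO = (Σα)·G^SO − ½·4·(Σα)² = (4/2)·11.7² = 273.78.
Deadweight loss = W^SO − W^NE = 156.765.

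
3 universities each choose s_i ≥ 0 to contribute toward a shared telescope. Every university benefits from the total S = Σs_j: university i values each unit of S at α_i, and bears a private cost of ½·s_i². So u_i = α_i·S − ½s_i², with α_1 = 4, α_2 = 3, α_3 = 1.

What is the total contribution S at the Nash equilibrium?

University i's FOC: ∂u_i/∂s_i = α_i − s_i = 0, so s_i* = α_i.
NE contributions = (4, 3, 1); S = 8.

8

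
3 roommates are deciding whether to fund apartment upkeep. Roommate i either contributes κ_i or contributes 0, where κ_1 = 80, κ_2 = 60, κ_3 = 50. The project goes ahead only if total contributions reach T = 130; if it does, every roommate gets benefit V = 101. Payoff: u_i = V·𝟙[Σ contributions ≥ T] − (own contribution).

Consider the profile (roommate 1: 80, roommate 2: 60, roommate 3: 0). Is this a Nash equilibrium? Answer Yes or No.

Total = 140 ≥ 130: provided.
Roommate 1 (pledges 80, payoff 21): dropping to 0 → total 60, payoff 0. No gain.
Roommate 2 (pledges 60, payoff 41): dropping to 0 → total 80, payoff 0. No gain.
Roommate 3 (pledges 0, payoff 101): pledging 50 → total 190, payoff 51. No gain.

Yes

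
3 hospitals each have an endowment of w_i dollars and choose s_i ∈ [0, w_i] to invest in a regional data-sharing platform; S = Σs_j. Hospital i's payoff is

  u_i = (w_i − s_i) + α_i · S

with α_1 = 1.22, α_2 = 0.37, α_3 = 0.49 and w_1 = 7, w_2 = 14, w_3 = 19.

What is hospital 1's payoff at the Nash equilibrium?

∂u_i/∂s_i = α_i − 1, so hospital i contributes w_i if α_i > 1, else 0.
α_i > 1 for i ∈ {1}; NE contributions (7, 0, 0), S = 7.
u_1 = (7 − 7) + 1.22·7 = 8.54.

8.54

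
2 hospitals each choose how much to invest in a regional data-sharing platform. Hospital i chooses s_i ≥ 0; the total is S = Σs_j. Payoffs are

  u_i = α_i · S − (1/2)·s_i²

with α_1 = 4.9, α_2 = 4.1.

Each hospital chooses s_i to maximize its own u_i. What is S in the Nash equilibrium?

Hospital i's FOC: ∂u_i/∂s_i = α_i − s_i = 0, so s_i* = α_i.
NE contributions = (4.9, 4.1); S = 9.

9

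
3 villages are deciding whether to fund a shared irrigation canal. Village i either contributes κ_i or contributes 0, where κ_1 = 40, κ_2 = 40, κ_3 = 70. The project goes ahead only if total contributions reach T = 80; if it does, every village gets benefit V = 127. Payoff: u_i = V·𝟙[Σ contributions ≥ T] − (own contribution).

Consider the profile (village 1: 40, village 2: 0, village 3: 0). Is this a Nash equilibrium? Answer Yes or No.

No

Total = 40 < 80: not provided.
Village 1 (pledges 40, payoff -40): dropping to 0 → total 0, payoff 0. Profitable deviation.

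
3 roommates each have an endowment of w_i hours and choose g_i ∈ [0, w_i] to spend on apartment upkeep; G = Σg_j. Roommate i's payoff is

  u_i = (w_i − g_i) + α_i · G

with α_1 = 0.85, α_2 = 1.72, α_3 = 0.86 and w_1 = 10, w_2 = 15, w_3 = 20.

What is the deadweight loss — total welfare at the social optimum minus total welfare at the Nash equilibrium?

72.9

∂u_i/∂g_i = α_i − 1, so roommate i contributes w_i if α_i > 1, else 0.
α_i > 1 for i ∈ {2}; NE contributions (0, 15, 0), G = 15.
W^NE = Σw_i − G^NE + (Σα_i)·G^NE = 45 + 2.43·15 = 81.45.
Planner: ∂(Σu_j)/∂g_i = Σα_j − 1 = 2.43 > 0, so everyone contributes w_i; G^SO = 45, W^SO = 45 + 2.43·45 = 154.35.
Deadweight loss = 72.9.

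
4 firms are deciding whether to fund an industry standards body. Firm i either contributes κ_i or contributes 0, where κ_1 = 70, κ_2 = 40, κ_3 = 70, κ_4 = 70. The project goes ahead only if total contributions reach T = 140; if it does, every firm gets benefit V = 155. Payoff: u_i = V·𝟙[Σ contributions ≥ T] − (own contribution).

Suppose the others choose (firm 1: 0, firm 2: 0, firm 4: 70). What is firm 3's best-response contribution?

Others' total = 70. Contributing 70 brings total to 140 ≥ 140: gain V − κ_3 = 85.
Best response: 70.

70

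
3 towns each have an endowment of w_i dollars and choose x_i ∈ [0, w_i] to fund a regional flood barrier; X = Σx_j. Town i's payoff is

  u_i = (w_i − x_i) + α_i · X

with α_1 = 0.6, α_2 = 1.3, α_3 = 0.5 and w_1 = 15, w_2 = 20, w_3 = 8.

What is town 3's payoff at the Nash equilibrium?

∂u_i/∂x_i = α_i − 1, so town i contributes w_i if α_i > 1, else 0.
α_i > 1 for i ∈ {2}; NE contributions (0, 20, 0), X = 20.
u_3 = (8 − 0) + 0.5·20 = 18.

18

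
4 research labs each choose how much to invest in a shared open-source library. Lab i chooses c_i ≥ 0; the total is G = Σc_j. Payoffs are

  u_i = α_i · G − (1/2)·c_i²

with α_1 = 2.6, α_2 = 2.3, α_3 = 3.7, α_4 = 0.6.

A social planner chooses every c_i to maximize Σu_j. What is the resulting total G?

36.8

Planner FOC: ∂(Σu_j)/∂c_i = (Σα_j) − c_i = 0, so c_i^SO = Σα_j = 9.2 for every i; G^SO = 36.8.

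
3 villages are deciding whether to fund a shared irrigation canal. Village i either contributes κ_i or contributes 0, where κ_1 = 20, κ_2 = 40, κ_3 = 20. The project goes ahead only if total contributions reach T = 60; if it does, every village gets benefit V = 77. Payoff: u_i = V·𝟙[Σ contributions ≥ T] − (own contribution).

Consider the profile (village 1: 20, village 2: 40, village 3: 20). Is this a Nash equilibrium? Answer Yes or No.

No

Total = 80 ≥ 60: provided.
Village 1 (pledges 20, payoff 57): dropping to 0 → total 60, payoff 77. Profitable deviation.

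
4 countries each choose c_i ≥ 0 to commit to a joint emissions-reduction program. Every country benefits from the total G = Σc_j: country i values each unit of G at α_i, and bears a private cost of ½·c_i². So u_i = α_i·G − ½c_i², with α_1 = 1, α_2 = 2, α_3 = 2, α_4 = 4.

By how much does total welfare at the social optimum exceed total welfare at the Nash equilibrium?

Country i's FOC: ∂u_i/∂c_i = α_i − c_i = 0, so c_i* = α_i.
NE contributions = (1, 2, 2, 4); G = 9.
W^NE = (Σα)·G − ½Σα_i² = 9² − ½·25 = 68.5.
Planner sets c_i = Σα_j = 9 for every i, so G^SO = 4·9 = 36.
W^SO = (Σα)·G^SO − ½·4·(Σα)² = (4/2)·9² = 162.
Deadweight loss = W^SO − W^NE = 93.5.

93.5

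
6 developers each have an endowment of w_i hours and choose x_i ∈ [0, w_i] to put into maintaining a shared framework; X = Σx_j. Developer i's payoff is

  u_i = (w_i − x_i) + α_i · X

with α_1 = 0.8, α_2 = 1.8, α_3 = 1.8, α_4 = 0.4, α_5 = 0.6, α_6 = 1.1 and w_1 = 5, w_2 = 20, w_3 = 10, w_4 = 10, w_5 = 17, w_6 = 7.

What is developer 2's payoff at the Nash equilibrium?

∂u_i/∂x_i = α_i − 1, so developer i contributes w_i if α_i > 1, else 0.
α_i > 1 for i ∈ {2, 3, 6}; NE contributions (0, 20, 10, 0, 0, 7), X = 37.
u_2 = (20 − 20) + 1.8·37 = 66.6.

66.6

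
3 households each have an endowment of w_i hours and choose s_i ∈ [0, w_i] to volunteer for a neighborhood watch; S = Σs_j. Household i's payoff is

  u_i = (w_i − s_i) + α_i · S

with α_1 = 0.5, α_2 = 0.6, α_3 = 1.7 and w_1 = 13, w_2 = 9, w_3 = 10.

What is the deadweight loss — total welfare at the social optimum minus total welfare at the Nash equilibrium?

39.6

∂u_i/∂s_i = α_i − 1, so household i contributes w_i if α_i > 1, else 0.
α_i > 1 for i ∈ {3}; NE contributions (0, 0, 10), S = 10.
W^NE = Σw_i − S^NE + (Σα_i)·S^NE = 32 + 1.8·10 = 50.
Planner: ∂(Σu_j)/∂s_i = Σα_j − 1 = 1.8 > 0, so everyone contributes w_i; S^SO = 32, W^SO = 32 + 1.8·32 = 89.6.
Deadweight loss = 39.6.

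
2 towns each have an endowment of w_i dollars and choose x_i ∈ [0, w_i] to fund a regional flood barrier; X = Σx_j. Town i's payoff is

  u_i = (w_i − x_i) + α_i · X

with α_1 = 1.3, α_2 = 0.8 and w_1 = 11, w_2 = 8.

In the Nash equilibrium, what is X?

∂u_i/∂x_i = α_i − 1, so town i contributes w_i if α_i > 1, else 0.
α_i > 1 for i ∈ {1}; NE contributions (11, 0), X = 11.

11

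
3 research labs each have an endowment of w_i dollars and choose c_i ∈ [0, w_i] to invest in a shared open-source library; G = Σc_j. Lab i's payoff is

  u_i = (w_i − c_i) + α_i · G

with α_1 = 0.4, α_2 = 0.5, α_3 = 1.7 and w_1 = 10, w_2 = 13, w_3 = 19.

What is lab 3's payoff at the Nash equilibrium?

32.3

∂u_i/∂c_i = α_i − 1, so lab i contributes w_i if α_i > 1, else 0.
α_i > 1 for i ∈ {3}; NE contributions (0, 0, 19), G = 19.
u_3 = (19 − 19) + 1.7·19 = 32.3.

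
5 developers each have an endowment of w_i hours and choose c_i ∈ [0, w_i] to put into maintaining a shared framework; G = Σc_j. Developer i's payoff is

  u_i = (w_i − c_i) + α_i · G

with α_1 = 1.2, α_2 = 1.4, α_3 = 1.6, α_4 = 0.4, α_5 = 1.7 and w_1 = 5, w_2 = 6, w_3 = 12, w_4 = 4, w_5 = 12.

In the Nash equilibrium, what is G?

35

∂u_i/∂c_i = α_i − 1, so developer i contributes w_i if α_i > 1, else 0.
α_i > 1 for i ∈ {1, 2, 3, 5}; NE contributions (5, 6, 12, 0, 12), G = 35.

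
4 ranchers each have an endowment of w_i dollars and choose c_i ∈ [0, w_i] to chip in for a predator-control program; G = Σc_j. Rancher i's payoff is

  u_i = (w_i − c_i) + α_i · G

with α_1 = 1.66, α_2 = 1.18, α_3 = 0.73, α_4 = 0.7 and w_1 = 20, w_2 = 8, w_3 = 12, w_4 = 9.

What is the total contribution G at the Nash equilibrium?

28

∂u_i/∂c_i = α_i − 1, so rancher i contributes w_i if α_i > 1, else 0.
α_i > 1 for i ∈ {1, 2}; NE contributions (20, 8, 0, 0), G = 28.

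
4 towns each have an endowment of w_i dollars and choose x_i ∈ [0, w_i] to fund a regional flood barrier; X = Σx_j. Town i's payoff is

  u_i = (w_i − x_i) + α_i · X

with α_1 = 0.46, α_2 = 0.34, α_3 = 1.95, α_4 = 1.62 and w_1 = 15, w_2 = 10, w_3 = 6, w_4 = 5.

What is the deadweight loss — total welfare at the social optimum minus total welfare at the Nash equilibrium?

∂u_i/∂x_i = α_i − 1, so town i contributes w_i if α_i > 1, else 0.
α_i > 1 for i ∈ {3, 4}; NE contributions (0, 0, 6, 5), X = 11.
W^NE = Σw_i − X^NE + (Σα_i)·X^NE = 36 + 3.37·11 = 73.07.
Planner: ∂(Σu_j)/∂x_i = Σα_j − 1 = 3.37 > 0, so everyone contributes w_i; X^SO = 36, W^SO = 36 + 3.37·36 = 157.32.
Deadweight loss = 84.25.

84.25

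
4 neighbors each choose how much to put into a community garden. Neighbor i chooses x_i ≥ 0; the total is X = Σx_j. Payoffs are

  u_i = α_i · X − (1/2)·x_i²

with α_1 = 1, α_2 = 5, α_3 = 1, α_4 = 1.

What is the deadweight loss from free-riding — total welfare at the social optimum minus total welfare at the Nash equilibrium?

Neighbor i's FOC: ∂u_i/∂x_i = α_i − x_i = 0, so x_i* = α_i.
NE contributions = (1, 5, 1, 1); X = 8.
W^NE = (Σα)·X − ½Σα_i² = 8² − ½·28 = 50.
Planner sets x_i = Σα_j = 8 for every i, so X^SO = 4·8 = 32.
W^SO = (Σα)·X^SO − ½·4·(Σα)² = (4/2)·8² = 128.
Deadweight loss = W^SO − W^NE = 78.

78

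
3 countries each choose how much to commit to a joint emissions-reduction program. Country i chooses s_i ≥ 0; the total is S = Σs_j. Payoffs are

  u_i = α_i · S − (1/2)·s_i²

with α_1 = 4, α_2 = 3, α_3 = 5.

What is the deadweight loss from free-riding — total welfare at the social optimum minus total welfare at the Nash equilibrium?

Country i's FOC: ∂u_i/∂s_i = α_i − s_i = 0, so s_i* = α_i.
NE contributions = (4, 3, 5); S = 12.
W^NE = (Σα)·S − ½Σα_i² = 12² − ½·50 = 119.
Planner sets s_i = Σα_j = 12 for every i, so S^SO = 3·12 = 36.
W^SO = (Σα)·S^SO − ½·3·(Σα)² = (3/2)·12² = 216.
Deadweight loss = W^SO − W^NE = 97.

97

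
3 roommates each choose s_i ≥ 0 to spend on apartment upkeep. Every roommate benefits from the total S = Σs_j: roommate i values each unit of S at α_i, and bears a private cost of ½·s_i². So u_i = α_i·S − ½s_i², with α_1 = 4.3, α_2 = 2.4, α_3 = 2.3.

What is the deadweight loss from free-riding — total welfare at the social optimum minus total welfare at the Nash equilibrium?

55.27

Roommate i's FOC: ∂u_i/∂s_i = α_i − s_i = 0, so s_i* = α_i.
NE contributions = (4.3, 2.4, 2.3); S = 9.
W^NE = (Σα)·S − ½Σα_i² = 9² − ½·29.54 = 66.23.
Planner sets s_i = Σα_j = 9 for every i, so S^SO = 3·9 = 27.
W^SO = (Σα)·S^SO − ½·3·(Σα)² = (3/2)·9² = 121.5.
Deadweight loss = W^SO − W^NE = 55.27.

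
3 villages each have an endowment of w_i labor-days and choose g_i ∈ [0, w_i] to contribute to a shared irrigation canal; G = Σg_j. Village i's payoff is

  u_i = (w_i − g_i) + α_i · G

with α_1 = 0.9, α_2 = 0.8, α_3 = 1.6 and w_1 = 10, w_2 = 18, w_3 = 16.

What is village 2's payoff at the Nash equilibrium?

30.8

∂u_i/∂g_i = α_i − 1, so village i contributes w_i if α_i > 1, else 0.
α_i > 1 for i ∈ {3}; NE contributions (0, 0, 16), G = 16.
u_2 = (18 − 0) + 0.8·16 = 30.8.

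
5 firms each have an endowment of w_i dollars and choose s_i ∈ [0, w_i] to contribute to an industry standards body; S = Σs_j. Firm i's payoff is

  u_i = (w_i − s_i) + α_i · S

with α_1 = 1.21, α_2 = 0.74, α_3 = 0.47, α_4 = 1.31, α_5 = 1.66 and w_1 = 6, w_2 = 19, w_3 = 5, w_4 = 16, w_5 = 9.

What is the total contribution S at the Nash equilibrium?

∂u_i/∂s_i = α_i − 1, so firm i contributes w_i if α_i > 1, else 0.
α_i > 1 for i ∈ {1, 4, 5}; NE contributions (6, 0, 0, 16, 9), S = 31.

31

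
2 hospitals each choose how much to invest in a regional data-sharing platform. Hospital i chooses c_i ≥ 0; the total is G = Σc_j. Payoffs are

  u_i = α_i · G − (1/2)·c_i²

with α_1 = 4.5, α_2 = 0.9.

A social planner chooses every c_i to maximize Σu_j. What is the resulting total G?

10.8

Planner FOC: ∂(Σu_j)/∂c_i = (Σα_j) − c_i = 0, so c_i^SO = Σα_j = 5.4 for every i; G^SO = 10.8.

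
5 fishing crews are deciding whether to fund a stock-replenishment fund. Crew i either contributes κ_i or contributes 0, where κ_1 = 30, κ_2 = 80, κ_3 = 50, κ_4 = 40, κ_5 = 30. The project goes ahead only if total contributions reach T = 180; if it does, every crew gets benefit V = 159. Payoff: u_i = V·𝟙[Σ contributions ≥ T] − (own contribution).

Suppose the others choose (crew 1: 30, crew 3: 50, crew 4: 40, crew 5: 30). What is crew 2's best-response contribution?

Others' total = 150. Contributing 80 brings total to 230 ≥ 180: gain V − κ_2 = 79.
Best response: 80.

80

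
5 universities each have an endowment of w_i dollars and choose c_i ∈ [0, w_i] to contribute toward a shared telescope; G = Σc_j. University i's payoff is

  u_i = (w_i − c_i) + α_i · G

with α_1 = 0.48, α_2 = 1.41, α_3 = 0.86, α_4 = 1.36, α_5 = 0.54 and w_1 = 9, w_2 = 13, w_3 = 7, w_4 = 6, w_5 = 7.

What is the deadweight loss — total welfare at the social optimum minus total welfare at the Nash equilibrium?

83.95

∂u_i/∂c_i = α_i − 1, so university i contributes w_i if α_i > 1, else 0.
α_i > 1 for i ∈ {2, 4}; NE contributions (0, 13, 0, 6, 0), G = 19.
W^NE = Σw_i − G^NE + (Σα_i)·G^NE = 42 + 3.65·19 = 111.35.
Planner: ∂(Σu_j)/∂c_i = Σα_j − 1 = 3.65 > 0, so everyone contributes w_i; G^SO = 42, W^SO = 42 + 3.65·42 = 195.3.
Deadweight loss = 83.95.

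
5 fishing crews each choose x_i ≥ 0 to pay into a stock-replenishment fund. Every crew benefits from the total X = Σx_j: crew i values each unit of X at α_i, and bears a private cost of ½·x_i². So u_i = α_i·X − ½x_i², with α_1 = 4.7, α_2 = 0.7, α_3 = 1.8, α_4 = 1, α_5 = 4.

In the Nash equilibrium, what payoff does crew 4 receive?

Crew i's FOC: ∂u_i/∂x_i = α_i − x_i = 0, so x_i* = α_i.
NE contributions = (4.7, 0.7, 1.8, 1, 4); X = 12.2.
u_4 = α_4·X − ½·(x_4)² = 1·12.2 − ½·1² = 11.7.

11.7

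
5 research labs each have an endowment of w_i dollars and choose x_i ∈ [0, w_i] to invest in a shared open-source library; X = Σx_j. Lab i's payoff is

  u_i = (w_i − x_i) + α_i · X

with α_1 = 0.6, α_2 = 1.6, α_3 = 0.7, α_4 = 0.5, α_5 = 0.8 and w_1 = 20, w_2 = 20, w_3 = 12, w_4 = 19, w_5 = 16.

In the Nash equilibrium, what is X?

∂u_i/∂x_i = α_i − 1, so lab i contributes w_i if α_i > 1, else 0.
α_i > 1 for i ∈ {2}; NE contributions (0, 20, 0, 0, 0), X = 20.

20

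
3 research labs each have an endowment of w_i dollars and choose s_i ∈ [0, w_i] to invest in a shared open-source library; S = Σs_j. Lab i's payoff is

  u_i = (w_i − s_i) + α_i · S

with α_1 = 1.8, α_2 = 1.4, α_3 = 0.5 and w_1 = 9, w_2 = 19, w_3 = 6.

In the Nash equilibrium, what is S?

28

∂u_i/∂s_i = α_i − 1, so lab i contributes w_i if α_i > 1, else 0.
α_i > 1 for i ∈ {1, 2}; NE contributions (9, 19, 0), S = 28.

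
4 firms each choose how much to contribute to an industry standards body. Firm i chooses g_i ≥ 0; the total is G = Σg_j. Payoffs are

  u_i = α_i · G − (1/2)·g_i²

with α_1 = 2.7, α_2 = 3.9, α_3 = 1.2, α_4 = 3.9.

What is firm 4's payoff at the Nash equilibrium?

Firm i's FOC: ∂u_i/∂g_i = α_i − g_i = 0, so g_i* = α_i.
NE contributions = (2.7, 3.9, 1.2, 3.9); G = 11.7.
u_4 = α_4·G − ½·(g_4)² = 3.9·11.7 − ½·3.9² = 38.025.

38.025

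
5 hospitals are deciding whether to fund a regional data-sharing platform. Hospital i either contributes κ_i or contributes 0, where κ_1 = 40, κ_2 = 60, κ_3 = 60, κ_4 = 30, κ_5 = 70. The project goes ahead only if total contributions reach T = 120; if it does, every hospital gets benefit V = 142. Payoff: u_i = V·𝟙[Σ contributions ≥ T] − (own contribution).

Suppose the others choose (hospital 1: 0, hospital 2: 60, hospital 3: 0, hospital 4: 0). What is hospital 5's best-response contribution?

Others' total = 60. Contributing 70 brings total to 130 ≥ 120: gain V − κ_5 = 72.
Best response: 70.

70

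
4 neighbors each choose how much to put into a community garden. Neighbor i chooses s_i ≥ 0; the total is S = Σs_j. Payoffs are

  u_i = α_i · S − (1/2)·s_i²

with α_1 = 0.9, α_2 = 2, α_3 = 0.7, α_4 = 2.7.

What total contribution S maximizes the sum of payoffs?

25.2

Planner FOC: ∂(Σu_j)/∂s_i = (Σα_j) − s_i = 0, so s_i^SO = Σα_j = 6.3 for every i; S^SO = 25.2.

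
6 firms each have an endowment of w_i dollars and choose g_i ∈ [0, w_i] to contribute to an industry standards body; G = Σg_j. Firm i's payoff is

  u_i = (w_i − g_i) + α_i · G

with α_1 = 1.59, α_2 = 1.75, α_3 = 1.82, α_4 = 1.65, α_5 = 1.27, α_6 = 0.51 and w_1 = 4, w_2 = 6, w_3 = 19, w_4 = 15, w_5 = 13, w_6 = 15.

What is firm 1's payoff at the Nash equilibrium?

∂u_i/∂g_i = α_i − 1, so firm i contributes w_i if α_i > 1, else 0.
α_i > 1 for i ∈ {1, 2, 3, 4, 5}; NE contributions (4, 6, 19, 15, 13, 0), G = 57.
u_1 = (4 − 4) + 1.59·57 = 90.63.

90.63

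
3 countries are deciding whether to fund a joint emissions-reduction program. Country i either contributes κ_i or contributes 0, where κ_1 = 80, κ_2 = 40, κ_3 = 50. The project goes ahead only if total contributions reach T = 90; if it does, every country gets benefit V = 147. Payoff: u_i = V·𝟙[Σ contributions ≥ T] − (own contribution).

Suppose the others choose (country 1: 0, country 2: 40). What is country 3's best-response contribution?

50

Others' total = 40. Contributing 50 brings total to 90 ≥ 90: gain V − κ_3 = 97.
Best response: 50.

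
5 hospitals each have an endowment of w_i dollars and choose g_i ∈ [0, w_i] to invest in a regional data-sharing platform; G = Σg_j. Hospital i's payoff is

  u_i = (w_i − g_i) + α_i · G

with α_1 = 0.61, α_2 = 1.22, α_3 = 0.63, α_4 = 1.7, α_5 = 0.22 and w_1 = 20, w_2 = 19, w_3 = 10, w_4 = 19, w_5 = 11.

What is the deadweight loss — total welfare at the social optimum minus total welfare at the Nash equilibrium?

∂u_i/∂g_i = α_i − 1, so hospital i contributes w_i if α_i > 1, else 0.
α_i > 1 for i ∈ {2, 4}; NE contributions (0, 19, 0, 19, 0), G = 38.
W^NE = Σw_i − G^NE + (Σα_i)·G^NE = 79 + 3.38·38 = 207.44.
Planner: ∂(Σu_j)/∂g_i = Σα_j − 1 = 3.38 > 0, so everyone contributes w_i; G^SO = 79, W^SO = 79 + 3.38·79 = 346.02.
Deadweight loss = 138.58.

138.58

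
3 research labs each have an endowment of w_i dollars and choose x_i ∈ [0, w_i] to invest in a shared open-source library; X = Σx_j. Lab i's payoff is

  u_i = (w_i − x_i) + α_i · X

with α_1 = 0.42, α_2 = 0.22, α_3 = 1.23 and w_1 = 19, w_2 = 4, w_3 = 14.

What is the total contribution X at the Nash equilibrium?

14

∂u_i/∂x_i = α_i − 1, so lab i contributes w_i if α_i > 1, else 0.
α_i > 1 for i ∈ {3}; NE contributions (0, 0, 14), X = 14.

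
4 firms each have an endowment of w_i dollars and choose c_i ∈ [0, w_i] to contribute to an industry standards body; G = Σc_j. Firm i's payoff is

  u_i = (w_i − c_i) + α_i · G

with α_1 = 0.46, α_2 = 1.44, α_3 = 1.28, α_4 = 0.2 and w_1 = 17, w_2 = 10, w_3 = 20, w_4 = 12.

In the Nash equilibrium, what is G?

30

∂u_i/∂c_i = α_i − 1, so firm i contributes w_i if α_i > 1, else 0.
α_i > 1 for i ∈ {2, 3}; NE contributions (0, 10, 20, 0), G = 30.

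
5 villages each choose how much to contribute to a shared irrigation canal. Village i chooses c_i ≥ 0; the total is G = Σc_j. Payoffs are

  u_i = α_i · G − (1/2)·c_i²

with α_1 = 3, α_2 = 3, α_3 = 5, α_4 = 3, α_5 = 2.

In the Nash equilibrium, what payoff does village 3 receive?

Village i's FOC: ∂u_i/∂c_i = α_i − c_i = 0, so c_i* = α_i.
NE contributions = (3, 3, 5, 3, 2); G = 16.
u_3 = α_3·G − ½·(c_3)² = 5·16 − ½·5² = 67.5.

67.5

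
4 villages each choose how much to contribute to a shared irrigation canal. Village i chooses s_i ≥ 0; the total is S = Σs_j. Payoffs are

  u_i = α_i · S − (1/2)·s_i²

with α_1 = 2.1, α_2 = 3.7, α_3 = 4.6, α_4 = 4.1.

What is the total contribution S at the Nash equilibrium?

14.5

Village i's FOC: ∂u_i/∂s_i = α_i − s_i = 0, so s_i* = α_i.
NE contributions = (2.1, 3.7, 4.6, 4.1); S = 14.5.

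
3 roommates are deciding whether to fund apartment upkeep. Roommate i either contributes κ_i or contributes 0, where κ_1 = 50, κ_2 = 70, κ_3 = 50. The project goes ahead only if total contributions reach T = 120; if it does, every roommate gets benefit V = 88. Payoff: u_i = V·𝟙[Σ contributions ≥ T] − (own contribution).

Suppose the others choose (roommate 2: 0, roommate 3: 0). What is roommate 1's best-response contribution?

0

Others' total = 0. Even contributing 50 gives 50 < 120: no benefit either way.
Best response: 0.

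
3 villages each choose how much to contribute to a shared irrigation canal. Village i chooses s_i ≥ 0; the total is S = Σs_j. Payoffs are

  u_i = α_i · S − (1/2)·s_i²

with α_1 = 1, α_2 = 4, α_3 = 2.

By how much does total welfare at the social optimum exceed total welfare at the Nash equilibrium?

Village i's FOC: ∂u_i/∂s_i = α_i − s_i = 0, so s_i* = α_i.
NE contributions = (1, 4, 2); S = 7.
W^NE = (Σα)·S − ½Σα_i² = 7² − ½·21 = 38.5.
Planner sets s_i = Σα_j = 7 for every i, so S^SO = 3·7 = 21.
W^SO = (Σα)·S^SO − ½·3·(Σα)² = (3/2)·7² = 73.5.
Deadweight loss = W^SO − W^NE = 35.

35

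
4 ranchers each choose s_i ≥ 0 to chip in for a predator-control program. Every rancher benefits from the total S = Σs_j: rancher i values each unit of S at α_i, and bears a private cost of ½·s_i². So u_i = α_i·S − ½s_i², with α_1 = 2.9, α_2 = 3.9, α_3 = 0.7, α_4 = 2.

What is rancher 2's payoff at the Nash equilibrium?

Rancher i's FOC: ∂u_i/∂s_i = α_i − s_i = 0, so s_i* = α_i.
NE contributions = (2.9, 3.9, 0.7, 2); S = 9.5.
u_2 = α_2·S − ½·(s_2)² = 3.9·9.5 − ½·3.9² = 29.445.

29.445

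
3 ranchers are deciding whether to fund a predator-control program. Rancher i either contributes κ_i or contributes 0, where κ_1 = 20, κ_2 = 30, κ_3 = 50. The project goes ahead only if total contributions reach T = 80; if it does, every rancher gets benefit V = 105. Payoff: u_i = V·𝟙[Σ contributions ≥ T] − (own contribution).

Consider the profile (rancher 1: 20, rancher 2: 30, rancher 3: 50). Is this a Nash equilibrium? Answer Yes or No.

No

Total = 100 ≥ 80: provided.
Rancher 1 (pledges 20, payoff 85): dropping to 0 → total 80, payoff 105. Profitable deviation.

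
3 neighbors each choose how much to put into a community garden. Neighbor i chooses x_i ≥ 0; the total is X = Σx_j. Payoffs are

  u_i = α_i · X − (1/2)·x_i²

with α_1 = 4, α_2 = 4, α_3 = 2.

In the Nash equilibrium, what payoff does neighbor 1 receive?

32

Neighbor i's FOC: ∂u_i/∂x_i = α_i − x_i = 0, so x_i* = α_i.
NE contributions = (4, 4, 2); X = 10.
u_1 = α_1·X − ½·(x_1)² = 4·10 − ½·4² = 32.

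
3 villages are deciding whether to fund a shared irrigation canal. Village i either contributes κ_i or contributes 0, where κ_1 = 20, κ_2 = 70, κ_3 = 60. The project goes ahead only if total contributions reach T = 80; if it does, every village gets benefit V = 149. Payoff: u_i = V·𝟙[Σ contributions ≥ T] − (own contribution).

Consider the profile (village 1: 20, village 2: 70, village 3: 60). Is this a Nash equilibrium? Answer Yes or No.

No

Total = 150 ≥ 80: provided.
Village 1 (pledges 20, payoff 129): dropping to 0 → total 130, payoff 149. Profitable deviation.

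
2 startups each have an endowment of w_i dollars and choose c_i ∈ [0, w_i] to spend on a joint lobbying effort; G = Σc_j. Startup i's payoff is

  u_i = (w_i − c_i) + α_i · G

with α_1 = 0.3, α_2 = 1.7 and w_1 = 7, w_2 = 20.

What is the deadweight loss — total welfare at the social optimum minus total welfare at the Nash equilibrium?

∂u_i/∂c_i = α_i − 1, so startup i contributes w_i if α_i > 1, else 0.
α_i > 1 for i ∈ {2}; NE contributions (0, 20), G = 20.
W^NE = Σw_i − G^NE + (Σα_i)·G^NE = 27 + 1·20 = 47.
Planner: ∂(Σu_j)/∂c_i = Σα_j − 1 = 1 > 0, so everyone contributes w_i; G^SO = 27, W^SO = 27 + 1·27 = 54.
Deadweight loss = 7.

7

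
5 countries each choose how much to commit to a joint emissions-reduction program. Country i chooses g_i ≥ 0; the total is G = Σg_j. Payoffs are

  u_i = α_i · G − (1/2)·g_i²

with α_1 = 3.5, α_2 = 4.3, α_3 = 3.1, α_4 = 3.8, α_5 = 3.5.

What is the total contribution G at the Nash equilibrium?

18.2

Country i's FOC: ∂u_i/∂g_i = α_i − g_i = 0, so g_i* = α_i.
NE contributions = (3.5, 4.3, 3.1, 3.8, 3.5); G = 18.2.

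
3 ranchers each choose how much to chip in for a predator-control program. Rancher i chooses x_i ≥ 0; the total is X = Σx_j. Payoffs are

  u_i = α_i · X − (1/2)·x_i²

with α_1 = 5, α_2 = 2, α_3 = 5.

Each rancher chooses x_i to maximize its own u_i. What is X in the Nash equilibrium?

Rancher i's FOC: ∂u_i/∂x_i = α_i − x_i = 0, so x_i* = α_i.
NE contributions = (5, 2, 5); X = 12.

12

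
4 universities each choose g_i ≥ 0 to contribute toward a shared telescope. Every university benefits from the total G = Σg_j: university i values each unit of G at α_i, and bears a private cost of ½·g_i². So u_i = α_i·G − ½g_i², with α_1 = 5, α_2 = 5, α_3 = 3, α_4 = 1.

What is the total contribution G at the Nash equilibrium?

14

University i's FOC: ∂u_i/∂g_i = α_i − g_i = 0, so g_i* = α_i.
NE contributions = (5, 5, 3, 1); G = 14.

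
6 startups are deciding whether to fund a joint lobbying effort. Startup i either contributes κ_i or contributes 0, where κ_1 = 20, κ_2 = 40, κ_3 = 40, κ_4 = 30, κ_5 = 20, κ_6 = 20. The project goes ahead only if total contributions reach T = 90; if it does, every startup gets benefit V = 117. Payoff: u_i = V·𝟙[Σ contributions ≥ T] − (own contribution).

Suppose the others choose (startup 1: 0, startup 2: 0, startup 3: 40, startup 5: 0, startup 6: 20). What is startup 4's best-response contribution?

Others' total = 60. Contributing 30 brings total to 90 ≥ 90: gain V − κ_4 = 87.
Best response: 30.

30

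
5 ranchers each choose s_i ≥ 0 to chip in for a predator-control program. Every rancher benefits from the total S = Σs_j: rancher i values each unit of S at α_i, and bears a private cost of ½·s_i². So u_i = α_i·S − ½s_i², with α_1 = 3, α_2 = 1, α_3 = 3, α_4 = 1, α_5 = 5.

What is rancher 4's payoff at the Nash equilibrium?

Rancher i's FOC: ∂u_i/∂s_i = α_i − s_i = 0, so s_i* = α_i.
NE contributions = (3, 1, 3, 1, 5); S = 13.
u_4 = α_4·S − ½·(s_4)² = 1·13 − ½·1² = 12.5.

12.5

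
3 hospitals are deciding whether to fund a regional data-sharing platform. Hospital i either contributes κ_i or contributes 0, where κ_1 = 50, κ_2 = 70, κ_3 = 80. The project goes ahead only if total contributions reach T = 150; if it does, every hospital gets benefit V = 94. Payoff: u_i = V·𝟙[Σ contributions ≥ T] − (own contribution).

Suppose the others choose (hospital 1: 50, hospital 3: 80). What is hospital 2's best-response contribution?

Others' total = 130. Contributing 70 brings total to 200 ≥ 150: gain V − κ_2 = 24.
Best response: 70.

70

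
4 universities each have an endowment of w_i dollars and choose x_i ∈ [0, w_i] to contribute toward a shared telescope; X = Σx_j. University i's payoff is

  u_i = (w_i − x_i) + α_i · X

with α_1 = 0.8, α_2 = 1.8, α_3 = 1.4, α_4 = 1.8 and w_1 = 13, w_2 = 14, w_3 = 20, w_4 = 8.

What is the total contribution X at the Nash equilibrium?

∂u_i/∂x_i = α_i − 1, so university i contributes w_i if α_i > 1, else 0.
α_i > 1 for i ∈ {2, 3, 4}; NE contributions (0, 14, 20, 8), X = 42.

42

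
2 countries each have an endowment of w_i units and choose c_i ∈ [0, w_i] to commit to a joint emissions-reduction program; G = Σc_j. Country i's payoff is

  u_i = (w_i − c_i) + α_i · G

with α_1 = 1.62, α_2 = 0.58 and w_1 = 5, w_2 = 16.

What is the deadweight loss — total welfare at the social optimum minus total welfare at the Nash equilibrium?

19.2

∂u_i/∂c_i = α_i − 1, so country i contributes w_i if α_i > 1, else 0.
α_i > 1 for i ∈ {1}; NE contributions (5, 0), G = 5.
W^NE = Σw_i − G^NE + (Σα_i)·G^NE = 21 + 1.2·5 = 27.
Planner: ∂(Σu_j)/∂c_i = Σα_j − 1 = 1.2 > 0, so everyone contributes w_i; G^SO = 21, W^SO = 21 + 1.2·21 = 46.2.
Deadweight loss = 19.2.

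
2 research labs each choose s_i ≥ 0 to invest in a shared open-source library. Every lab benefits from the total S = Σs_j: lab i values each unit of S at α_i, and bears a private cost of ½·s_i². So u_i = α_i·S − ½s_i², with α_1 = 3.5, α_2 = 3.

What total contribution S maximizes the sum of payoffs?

13

Planner FOC: ∂(Σu_j)/∂s_i = (Σα_j) − s_i = 0, so s_i^SO = Σα_j = 6.5 for every i; S^SO = 13.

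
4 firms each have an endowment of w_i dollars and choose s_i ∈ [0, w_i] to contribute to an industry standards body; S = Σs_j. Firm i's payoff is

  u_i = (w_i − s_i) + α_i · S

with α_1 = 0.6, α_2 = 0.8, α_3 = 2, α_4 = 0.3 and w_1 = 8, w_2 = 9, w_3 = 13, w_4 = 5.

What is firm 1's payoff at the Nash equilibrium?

15.8

∂u_i/∂s_i = α_i − 1, so firm i contributes w_i if α_i > 1, else 0.
α_i > 1 for i ∈ {3}; NE contributions (0, 0, 13, 0), S = 13.
u_1 = (8 − 0) + 0.6·13 = 15.8.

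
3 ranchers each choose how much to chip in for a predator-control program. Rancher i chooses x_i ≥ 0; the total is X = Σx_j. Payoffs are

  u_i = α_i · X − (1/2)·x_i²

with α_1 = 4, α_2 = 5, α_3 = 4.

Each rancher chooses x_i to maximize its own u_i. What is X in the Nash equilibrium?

13

Rancher i's FOC: ∂u_i/∂x_i = α_i − x_i = 0, so x_i* = α_i.
NE contributions = (4, 5, 4); X = 13.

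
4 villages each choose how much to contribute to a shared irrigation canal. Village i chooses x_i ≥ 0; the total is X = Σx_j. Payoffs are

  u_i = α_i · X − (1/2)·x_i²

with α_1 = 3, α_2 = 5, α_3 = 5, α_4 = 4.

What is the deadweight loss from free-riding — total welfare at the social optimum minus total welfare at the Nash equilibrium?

Village i's FOC: ∂u_i/∂x_i = α_i − x_i = 0, so x_i* = α_i.
NE contributions = (3, 5, 5, 4); X = 17.
W^NE = (Σα)·X − ½Σα_i² = 17² − ½·75 = 251.5.
Planner sets x_i = Σα_j = 17 for every i, so X^SO = 4·17 = 68.
W^SO = (Σα)·X^SO − ½·4·(Σα)² = (4/2)·17² = 578.
Deadweight loss = W^SO − W^NE = 326.5.

326.5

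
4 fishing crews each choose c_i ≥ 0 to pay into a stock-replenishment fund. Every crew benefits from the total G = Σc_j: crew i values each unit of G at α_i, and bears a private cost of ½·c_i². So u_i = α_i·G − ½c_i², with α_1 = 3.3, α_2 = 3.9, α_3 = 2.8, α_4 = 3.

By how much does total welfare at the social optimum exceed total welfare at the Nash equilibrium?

190.47

Crew i's FOC: ∂u_i/∂c_i = α_i − c_i = 0, so c_i* = α_i.
NE contributions = (3.3, 3.9, 2.8, 3); G = 13.
W^NE = (Σα)·G − ½Σα_i² = 13² − ½·42.94 = 147.53.
Planner sets c_i = Σα_j = 13 for every i, so G^SO = 4·13 = 52.
W^SO = (Σα)·G^SO − ½·4·(Σα)² = (4/2)·13² = 338.
Deadweight loss = W^SO − W^NE = 190.47.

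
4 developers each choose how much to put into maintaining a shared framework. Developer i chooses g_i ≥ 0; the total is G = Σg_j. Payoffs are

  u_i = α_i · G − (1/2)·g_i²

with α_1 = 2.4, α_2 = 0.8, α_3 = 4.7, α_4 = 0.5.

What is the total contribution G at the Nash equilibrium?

Developer i's FOC: ∂u_i/∂g_i = α_i − g_i = 0, so g_i* = α_i.
NE contributions = (2.4, 0.8, 4.7, 0.5); G = 8.4.

8.4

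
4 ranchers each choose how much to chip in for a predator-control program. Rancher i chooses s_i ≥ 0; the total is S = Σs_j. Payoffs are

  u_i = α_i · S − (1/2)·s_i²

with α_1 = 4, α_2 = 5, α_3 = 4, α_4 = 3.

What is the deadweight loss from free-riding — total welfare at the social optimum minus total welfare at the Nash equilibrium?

Rancher i's FOC: ∂u_i/∂s_i = α_i − s_i = 0, so s_i* = α_i.
NE contributions = (4, 5, 4, 3); S = 16.
W^NE = (Σα)·S − ½Σα_i² = 16² − ½·66 = 223.
Planner sets s_i = Σα_j = 16 for every i, so S^SO = 4·16 = 64.
W^SO = (Σα)·S^SO − ½·4·(Σα)² = (4/2)·16² = 512.
Deadweight loss = W^SO − W^NE = 289.

289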